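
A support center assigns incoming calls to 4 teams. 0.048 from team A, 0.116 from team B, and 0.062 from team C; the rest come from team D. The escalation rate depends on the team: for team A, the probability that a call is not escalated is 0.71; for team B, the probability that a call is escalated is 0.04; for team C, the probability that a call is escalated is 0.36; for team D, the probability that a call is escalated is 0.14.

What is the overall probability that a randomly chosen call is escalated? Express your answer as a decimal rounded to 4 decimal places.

P(D) = 1 − (0.048 + 0.116 + 0.062) = 0.774.
P(E|A) = 1 − 0.71 = 0.29.
Using total probability over the partition,
P(E) = P(E|A)·P(A) + P(E|B)·P(B) + P(E|C)·P(C) + P(E|D)·P(D)
      = 0.29·0.048 + 0.04·0.116 + 0.36·0.062 + 0.14·0.774
      = 0.01392 + 0.00464 + 0.02232 + 0.10836 = 0.14924

0.1492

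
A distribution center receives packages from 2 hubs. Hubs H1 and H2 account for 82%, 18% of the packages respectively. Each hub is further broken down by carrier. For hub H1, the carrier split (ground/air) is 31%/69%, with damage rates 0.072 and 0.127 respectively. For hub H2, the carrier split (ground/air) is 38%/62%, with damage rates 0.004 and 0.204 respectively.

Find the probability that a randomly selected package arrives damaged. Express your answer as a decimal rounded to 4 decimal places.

P(D|H1) = 0.31·0.072 + 0.69·0.127 = 0.02232 + 0.08763 = 0.10995
P(D|H2) = 0.38·0.004 + 0.62·0.204 = 0.00152 + 0.12648 = 0.128
By total probability over the outer partition,
P(D) = 0.82·0.10995 + 0.18·0.128
      = 0.090159 + 0.02304 = 0.113199

0.1132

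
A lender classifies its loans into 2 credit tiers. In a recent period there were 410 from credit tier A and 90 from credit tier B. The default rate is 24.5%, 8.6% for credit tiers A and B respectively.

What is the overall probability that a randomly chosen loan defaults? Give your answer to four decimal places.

0.2164

Total: 410 + 90 = 500.
P(A) = 410/500 = 0.82. P(B) = 90/500 = 0.18.
Using total probability over the partition,
P(D) = P(D|A)·P(A) + P(D|B)·P(B)
      = 0.245·0.82 + 0.086·0.18
      = 0.2009 + 0.01548 = 0.21638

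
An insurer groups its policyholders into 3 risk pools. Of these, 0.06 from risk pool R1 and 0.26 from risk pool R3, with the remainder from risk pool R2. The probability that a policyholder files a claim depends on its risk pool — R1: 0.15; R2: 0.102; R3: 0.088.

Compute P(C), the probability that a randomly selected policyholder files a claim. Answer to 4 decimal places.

P(R2) = 1 − (0.06 + 0.26) = 0.68.
Summing over the partition,
P(C) = P(C|R1)·P(R1) + P(C|R2)·P(R2) + P(C|R3)·P(R3)
      = 0.15·0.06 + 0.102·0.68 + 0.088·0.26
      = 0.009 + 0.06936 + 0.02288 = 0.10124

P(C) ≈ 0.1012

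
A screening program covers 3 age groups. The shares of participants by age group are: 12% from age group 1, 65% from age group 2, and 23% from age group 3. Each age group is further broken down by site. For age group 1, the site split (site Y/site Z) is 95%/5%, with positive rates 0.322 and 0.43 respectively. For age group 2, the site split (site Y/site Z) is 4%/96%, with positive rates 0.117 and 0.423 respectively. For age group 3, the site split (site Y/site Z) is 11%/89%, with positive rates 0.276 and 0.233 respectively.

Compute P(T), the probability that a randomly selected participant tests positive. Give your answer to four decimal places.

P(T|1) = 0.95·0.322 + 0.05·0.43 = 0.3059 + 0.0215 = 0.3274
P(T|2) = 0.04·0.117 + 0.96·0.423 = 0.00468 + 0.40608 = 0.41076
P(T|3) = 0.11·0.276 + 0.89·0.233 = 0.03036 + 0.20737 = 0.23773
By total probability over the outer partition,
P(T) = 0.12·0.3274 + 0.65·0.41076 + 0.23·0.23773
      = 0.039288 + 0.266994 + 0.0546779 = 0.3609599

P(T) ≈ 0.3610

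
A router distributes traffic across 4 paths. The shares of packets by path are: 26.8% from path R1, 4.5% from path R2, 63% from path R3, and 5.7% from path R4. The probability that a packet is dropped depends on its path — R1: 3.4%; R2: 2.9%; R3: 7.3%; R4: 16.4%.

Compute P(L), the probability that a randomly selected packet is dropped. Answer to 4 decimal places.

By the law of total probability,
P(L) = P(L|R1)·P(R1) + P(L|R2)·P(R2) + P(L|R3)·P(R3) + P(L|R4)·P(R4)
      = 0.034·0.268 + 0.029·0.045 + 0.073·0.63 + 0.164·0.057
      = 0.009112 + 0.001305 + 0.04599 + 0.009348 = 0.065755

0.0658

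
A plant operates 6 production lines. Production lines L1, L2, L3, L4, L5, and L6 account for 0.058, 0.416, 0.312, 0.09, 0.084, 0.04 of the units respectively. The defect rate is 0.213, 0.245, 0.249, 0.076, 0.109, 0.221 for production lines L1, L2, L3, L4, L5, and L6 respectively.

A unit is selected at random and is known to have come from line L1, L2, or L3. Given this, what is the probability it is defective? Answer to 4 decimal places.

P(D|S) ≈ 0.2442

Let S = {L1, L2, L3}.
P(S) = 0.058 + 0.416 + 0.312 = 0.786.
P(D ∩ S) = 0.213·0.058 + 0.245·0.416 + 0.249·0.312 = 0.012354 + 0.10192 + 0.077688 = 0.191962.
P(D | S) = 0.191962 / 0.786 = 0.244226…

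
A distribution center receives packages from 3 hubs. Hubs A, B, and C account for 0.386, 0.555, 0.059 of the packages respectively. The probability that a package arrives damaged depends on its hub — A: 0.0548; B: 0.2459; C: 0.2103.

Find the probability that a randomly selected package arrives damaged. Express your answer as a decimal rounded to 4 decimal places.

0.1700

P(D) = P(D|A)·P(A) + P(D|B)·P(B) + P(D|C)·P(C)
      = 0.0548·0.386 + 0.2459·0.555 + 0.2103·0.059
      = 0.0211528 + 0.1364745 + 0.0124077 = 0.170035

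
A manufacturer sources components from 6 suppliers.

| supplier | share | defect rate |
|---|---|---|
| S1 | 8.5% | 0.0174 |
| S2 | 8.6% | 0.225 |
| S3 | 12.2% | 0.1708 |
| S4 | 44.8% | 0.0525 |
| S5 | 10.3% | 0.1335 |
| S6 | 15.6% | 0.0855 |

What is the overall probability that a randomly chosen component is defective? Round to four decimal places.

0.0923

Summing over the partition,
P(D) = P(D|S1)·P(S1) + P(D|S2)·P(S2) + P(D|S3)·P(S3) + P(D|S4)·P(S4) + P(D|S5)·P(S5) + P(D|S6)·P(S6)
      = 0.0174·0.085 + 0.225·0.086 + 0.1708·0.122 + 0.0525·0.448 + 0.1335·0.103 + 0.0855·0.156
      = 0.001479 + 0.01935 + 0.0208376 + 0.02352 + 0.0137505 + 0.013338 = 0.0922751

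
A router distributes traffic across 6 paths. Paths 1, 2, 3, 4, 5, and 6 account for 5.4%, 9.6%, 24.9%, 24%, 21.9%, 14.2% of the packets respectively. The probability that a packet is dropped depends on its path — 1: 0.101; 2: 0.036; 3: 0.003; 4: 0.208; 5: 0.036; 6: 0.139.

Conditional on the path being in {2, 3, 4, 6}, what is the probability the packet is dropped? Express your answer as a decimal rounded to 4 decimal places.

P(L|S) ≈ 0.1016

Let S = {2, 3, 4, 6}.
P(S) = 0.096 + 0.249 + 0.24 + 0.142 = 0.727.
P(L ∩ S) = 0.036·0.096 + 0.003·0.249 + 0.208·0.24 + 0.139·0.142 = 0.003456 + 0.000747 + 0.04992 + 0.019738 = 0.073861.
P(L | S) = 0.073861 / 0.727 = 0.101597…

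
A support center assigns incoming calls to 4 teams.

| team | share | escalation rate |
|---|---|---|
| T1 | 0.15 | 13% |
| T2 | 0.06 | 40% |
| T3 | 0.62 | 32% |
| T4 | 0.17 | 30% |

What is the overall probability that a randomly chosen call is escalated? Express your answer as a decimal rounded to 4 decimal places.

P(E) ≈ 0.2929

By the law of total probability,
P(E) = P(E|T1)·P(T1) + P(E|T2)·P(T2) + P(E|T3)·P(T3) + P(E|T4)·P(T4)
      = 0.13·0.15 + 0.4·0.06 + 0.32·0.62 + 0.3·0.17
      = 0.0195 + 0.024 + 0.1984 + 0.051 = 0.2929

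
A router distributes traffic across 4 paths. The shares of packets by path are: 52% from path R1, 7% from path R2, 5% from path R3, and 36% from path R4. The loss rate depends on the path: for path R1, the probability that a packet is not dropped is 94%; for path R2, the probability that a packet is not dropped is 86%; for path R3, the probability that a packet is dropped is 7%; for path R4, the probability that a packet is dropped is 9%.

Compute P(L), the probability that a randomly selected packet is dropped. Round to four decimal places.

P(L) ≈ 0.0769

P(L|R1) = 1 − 0.94 = 0.06.
P(L|R2) = 1 − 0.86 = 0.14.
P(L) = P(L|R1)·P(R1) + P(L|R2)·P(R2) + P(L|R3)·P(R3) + P(L|R4)·P(R4)
      = 0.06·0.52 + 0.14·0.07 + 0.07·0.05 + 0.09·0.36
      = 0.0312 + 0.0098 + 0.0035 + 0.0324 = 0.0769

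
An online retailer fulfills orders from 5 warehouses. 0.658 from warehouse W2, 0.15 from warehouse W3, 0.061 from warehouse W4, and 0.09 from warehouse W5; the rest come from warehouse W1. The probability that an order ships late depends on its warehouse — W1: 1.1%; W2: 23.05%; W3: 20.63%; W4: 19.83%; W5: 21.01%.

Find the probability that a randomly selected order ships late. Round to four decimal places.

P(W1) = 1 − (0.658 + 0.15 + 0.061 + 0.09) = 0.041.
P(L) = P(L|W1)·P(W1) + P(L|W2)·P(W2) + P(L|W3)·P(W3) + P(L|W4)·P(W4) + P(L|W5)·P(W5)
      = 0.011·0.041 + 0.2305·0.658 + 0.2063·0.15 + 0.1983·0.061 + 0.2101·0.09
      = 0.000451 + 0.151669 + 0.030945 + 0.0120963 + 0.018909 = 0.2140703

P(L) ≈ 0.2141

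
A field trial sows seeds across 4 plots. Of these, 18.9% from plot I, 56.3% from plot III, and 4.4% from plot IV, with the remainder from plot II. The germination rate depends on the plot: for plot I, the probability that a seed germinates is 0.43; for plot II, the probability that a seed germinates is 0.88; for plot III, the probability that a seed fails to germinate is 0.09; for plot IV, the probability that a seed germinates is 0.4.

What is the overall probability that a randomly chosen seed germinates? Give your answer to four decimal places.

P(G) ≈ 0.7907

P(II) = 1 − (0.189 + 0.563 + 0.044) = 0.204.
P(G|III) = 1 − 0.09 = 0.91.
Summing over the partition,
P(G) = P(G|I)·P(I) + P(G|II)·P(II) + P(G|III)·P(III) + P(G|IV)·P(IV)
      = 0.43·0.189 + 0.88·0.204 + 0.91·0.563 + 0.4·0.044
      = 0.08127 + 0.17952 + 0.51233 + 0.0176 = 0.79072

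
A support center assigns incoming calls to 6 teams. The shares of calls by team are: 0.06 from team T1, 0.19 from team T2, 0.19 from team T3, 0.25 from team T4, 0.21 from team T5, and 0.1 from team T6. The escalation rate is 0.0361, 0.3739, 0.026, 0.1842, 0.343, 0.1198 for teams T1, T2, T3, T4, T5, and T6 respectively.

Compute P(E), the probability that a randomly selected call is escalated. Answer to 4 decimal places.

P(E) ≈ 0.2082

P(E) = P(E|T1)·P(T1) + P(E|T2)·P(T2) + P(E|T3)·P(T3) + P(E|T4)·P(T4) + P(E|T5)·P(T5) + P(E|T6)·P(T6)
      = 0.0361·0.06 + 0.3739·0.19 + 0.026·0.19 + 0.1842·0.25 + 0.343·0.21 + 0.1198·0.1
      = 0.002166 + 0.071041 + 0.00494 + 0.04605 + 0.07203 + 0.01198 = 0.208207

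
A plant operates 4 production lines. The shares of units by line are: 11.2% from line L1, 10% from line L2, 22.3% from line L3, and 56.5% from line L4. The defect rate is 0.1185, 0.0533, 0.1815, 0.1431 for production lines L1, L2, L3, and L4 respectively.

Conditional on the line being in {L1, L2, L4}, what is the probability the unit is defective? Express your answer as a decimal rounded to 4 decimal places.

Let S = {L1, L2, L4}.
P(S) = 0.112 + 0.1 + 0.565 = 0.777.
P(D ∩ S) = 0.1185·0.112 + 0.0533·0.1 + 0.1431·0.565 = 0.013272 + 0.00533 + 0.0808515 = 0.0994535.
P(D | S) = 0.0994535 / 0.777 = 0.127997…

P(D|S) ≈ 0.1280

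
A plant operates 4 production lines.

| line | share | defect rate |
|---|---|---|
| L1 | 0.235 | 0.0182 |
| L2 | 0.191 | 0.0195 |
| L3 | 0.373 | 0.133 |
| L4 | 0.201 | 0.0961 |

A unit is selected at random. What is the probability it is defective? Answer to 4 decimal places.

P(D) ≈ 0.0769

By the law of total probability,
P(D) = P(D|L1)·P(L1) + P(D|L2)·P(L2) + P(D|L3)·P(L3) + P(D|L4)·P(L4)
      = 0.0182·0.235 + 0.0195·0.191 + 0.133·0.373 + 0.0961·0.201
      = 0.004277 + 0.0037245 + 0.049609 + 0.0193161 = 0.0769266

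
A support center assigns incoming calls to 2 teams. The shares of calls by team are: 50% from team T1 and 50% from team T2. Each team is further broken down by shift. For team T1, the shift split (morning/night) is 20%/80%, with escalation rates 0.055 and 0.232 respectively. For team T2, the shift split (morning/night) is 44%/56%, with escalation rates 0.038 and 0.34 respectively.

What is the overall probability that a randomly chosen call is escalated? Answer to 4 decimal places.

P(E) ≈ 0.2019

P(E|T1) = 0.2·0.055 + 0.8·0.232 = 0.011 + 0.1856 = 0.1966
P(E|T2) = 0.44·0.038 + 0.56·0.34 = 0.01672 + 0.1904 = 0.20712
Then overall,
P(E) = 0.5·0.1966 + 0.5·0.20712
      = 0.0983 + 0.10356 = 0.20186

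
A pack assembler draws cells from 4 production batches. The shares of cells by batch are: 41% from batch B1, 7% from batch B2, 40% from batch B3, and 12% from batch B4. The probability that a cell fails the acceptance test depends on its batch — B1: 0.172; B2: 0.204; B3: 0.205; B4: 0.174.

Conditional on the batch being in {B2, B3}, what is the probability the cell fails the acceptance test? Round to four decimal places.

Let S = {B2, B3}.
P(S) = 0.07 + 0.4 = 0.47.
P(F ∩ S) = 0.204·0.07 + 0.205·0.4 = 0.01428 + 0.082 = 0.09628.
P(F | S) = 0.09628 / 0.47 = 0.204851…

P(F|S) ≈ 0.2049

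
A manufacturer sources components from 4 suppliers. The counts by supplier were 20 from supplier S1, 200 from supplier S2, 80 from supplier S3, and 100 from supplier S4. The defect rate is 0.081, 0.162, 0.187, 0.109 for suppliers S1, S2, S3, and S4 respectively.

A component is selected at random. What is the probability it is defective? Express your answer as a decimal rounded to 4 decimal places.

P(D) ≈ 0.1497

Total: 20 + 200 + 80 + 100 = 400.
P(S1) = 20/400 = 0.05. P(S2) = 200/400 = 0.5. P(S3) = 80/400 = 0.2. P(S4) = 100/400 = 0.25.
P(D) = P(D|S1)·P(S1) + P(D|S2)·P(S2) + P(D|S3)·P(S3) + P(D|S4)·P(S4)
      = 0.081·0.05 + 0.162·0.5 + 0.187·0.2 + 0.109·0.25
      = 0.00405 + 0.081 + 0.0374 + 0.02725 = 0.1497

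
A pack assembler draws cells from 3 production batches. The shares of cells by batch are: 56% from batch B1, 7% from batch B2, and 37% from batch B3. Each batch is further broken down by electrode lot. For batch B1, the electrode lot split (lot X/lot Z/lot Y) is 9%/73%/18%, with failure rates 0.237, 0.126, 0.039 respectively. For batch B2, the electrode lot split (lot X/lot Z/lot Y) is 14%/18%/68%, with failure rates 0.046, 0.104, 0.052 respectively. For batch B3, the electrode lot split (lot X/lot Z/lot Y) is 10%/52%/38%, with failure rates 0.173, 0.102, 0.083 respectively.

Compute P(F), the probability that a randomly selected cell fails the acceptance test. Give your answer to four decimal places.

P(F|B1) = 0.09·0.237 + 0.73·0.126 + 0.18·0.039 = 0.02133 + 0.09198 + 0.00702 = 0.12033
P(F|B2) = 0.14·0.046 + 0.18·0.104 + 0.68·0.052 = 0.00644 + 0.01872 + 0.03536 = 0.06052
P(F|B3) = 0.1·0.173 + 0.52·0.102 + 0.38·0.083 = 0.0173 + 0.05304 + 0.03154 = 0.10188
By total probability over the outer partition,
P(F) = 0.56·0.12033 + 0.07·0.06052 + 0.37·0.10188
      = 0.0673848 + 0.0042364 + 0.0376956 = 0.1093168

P(F) ≈ 0.1093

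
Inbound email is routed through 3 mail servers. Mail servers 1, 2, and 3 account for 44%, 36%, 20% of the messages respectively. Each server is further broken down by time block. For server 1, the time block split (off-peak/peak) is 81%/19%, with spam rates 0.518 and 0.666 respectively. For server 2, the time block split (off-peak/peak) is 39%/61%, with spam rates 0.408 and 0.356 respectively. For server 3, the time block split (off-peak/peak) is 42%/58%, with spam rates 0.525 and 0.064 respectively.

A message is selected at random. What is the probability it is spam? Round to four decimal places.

P(S) ≈ 0.4273

P(S|1) = 0.81·0.518 + 0.19·0.666 = 0.41958 + 0.12654 = 0.54612
P(S|2) = 0.39·0.408 + 0.61·0.356 = 0.15912 + 0.21716 = 0.37628
P(S|3) = 0.42·0.525 + 0.58·0.064 = 0.2205 + 0.03712 = 0.25762
By total probability over the outer partition,
P(S) = 0.44·0.54612 + 0.36·0.37628 + 0.2·0.25762
      = 0.2402928 + 0.1354608 + 0.051524 = 0.4272776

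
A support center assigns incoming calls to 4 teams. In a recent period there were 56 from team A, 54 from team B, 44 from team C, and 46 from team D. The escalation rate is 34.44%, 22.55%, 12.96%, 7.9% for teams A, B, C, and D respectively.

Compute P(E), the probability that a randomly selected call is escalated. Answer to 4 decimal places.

Total: 56 + 54 + 44 + 46 = 200.
P(A) = 56/200 = 0.28. P(B) = 54/200 = 0.27. P(C) = 44/200 = 0.22. P(D) = 46/200 = 0.23.
P(E) = P(E|A)·P(A) + P(E|B)·P(B) + P(E|C)·P(C) + P(E|D)·P(D)
      = 0.3444·0.28 + 0.2255·0.27 + 0.1296·0.22 + 0.079·0.23
      = 0.096432 + 0.060885 + 0.028512 + 0.01817 = 0.203999

P(E) ≈ 0.2040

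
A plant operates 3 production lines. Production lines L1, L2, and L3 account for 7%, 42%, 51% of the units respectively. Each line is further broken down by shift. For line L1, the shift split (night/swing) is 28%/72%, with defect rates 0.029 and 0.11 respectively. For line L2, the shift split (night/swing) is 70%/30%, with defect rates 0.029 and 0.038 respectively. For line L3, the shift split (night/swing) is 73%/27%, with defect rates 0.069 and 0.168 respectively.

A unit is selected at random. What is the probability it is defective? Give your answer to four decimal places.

P(D) ≈ 0.0682

P(D|L1) = 0.28·0.029 + 0.72·0.11 = 0.00812 + 0.0792 = 0.08732
P(D|L2) = 0.7·0.029 + 0.3·0.038 = 0.0203 + 0.0114 = 0.0317
P(D|L3) = 0.73·0.069 + 0.27·0.168 = 0.05037 + 0.04536 = 0.09573
By total probability over the outer partition,
P(D) = 0.07·0.08732 + 0.42·0.0317 + 0.51·0.09573
      = 0.0061124 + 0.013314 + 0.0488223 = 0.0682487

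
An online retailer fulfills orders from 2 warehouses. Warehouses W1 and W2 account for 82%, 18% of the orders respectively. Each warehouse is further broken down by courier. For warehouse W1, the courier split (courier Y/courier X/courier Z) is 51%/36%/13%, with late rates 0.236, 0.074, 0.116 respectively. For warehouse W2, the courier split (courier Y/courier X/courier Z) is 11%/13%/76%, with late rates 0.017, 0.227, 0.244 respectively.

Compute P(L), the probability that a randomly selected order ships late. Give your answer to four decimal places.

P(L) ≈ 0.1719

P(L|W1) = 0.51·0.236 + 0.36·0.074 + 0.13·0.116 = 0.12036 + 0.02664 + 0.01508 = 0.16208
P(L|W2) = 0.11·0.017 + 0.13·0.227 + 0.76·0.244 = 0.00187 + 0.02951 + 0.18544 = 0.21682
Then overall,
P(L) = 0.82·0.16208 + 0.18·0.21682
      = 0.1329056 + 0.0390276 = 0.1719332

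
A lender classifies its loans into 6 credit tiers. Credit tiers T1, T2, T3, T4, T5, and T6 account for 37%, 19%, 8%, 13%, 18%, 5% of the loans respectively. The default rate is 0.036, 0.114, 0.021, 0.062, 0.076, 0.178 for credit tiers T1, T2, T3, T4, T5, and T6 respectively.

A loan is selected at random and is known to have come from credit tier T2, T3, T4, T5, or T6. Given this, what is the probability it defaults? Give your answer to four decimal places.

Let S = {T2, T3, T4, T5, T6}.
P(S) = 0.19 + 0.08 + 0.13 + 0.18 + 0.05 = 0.63.
P(D ∩ S) = 0.114·0.19 + 0.021·0.08 + 0.062·0.13 + 0.076·0.18 + 0.178·0.05 = 0.02166 + 0.00168 + 0.00806 + 0.01368 + 0.0089 = 0.05398.
P(D | S) = 0.05398 / 0.63 = 0.085683…

0.0857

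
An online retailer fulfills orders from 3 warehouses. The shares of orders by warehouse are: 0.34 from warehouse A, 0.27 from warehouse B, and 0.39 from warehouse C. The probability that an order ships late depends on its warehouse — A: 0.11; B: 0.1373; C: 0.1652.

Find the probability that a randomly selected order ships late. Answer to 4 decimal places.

P(L) ≈ 0.1389

P(L) = P(L|A)·P(A) + P(L|B)·P(B) + P(L|C)·P(C)
      = 0.11·0.34 + 0.1373·0.27 + 0.1652·0.39
      = 0.0374 + 0.037071 + 0.064428 = 0.138899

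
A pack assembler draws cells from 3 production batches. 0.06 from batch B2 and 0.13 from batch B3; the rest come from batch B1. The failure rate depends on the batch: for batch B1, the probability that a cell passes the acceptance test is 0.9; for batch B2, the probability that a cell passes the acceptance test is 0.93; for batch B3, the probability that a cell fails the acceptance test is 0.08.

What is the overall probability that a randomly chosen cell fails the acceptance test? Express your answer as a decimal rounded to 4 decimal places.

P(B1) = 1 − (0.06 + 0.13) = 0.81.
P(F|B1) = 1 − 0.9 = 0.1.
P(F|B2) = 1 − 0.93 = 0.07.
P(F) = P(F|B1)·P(B1) + P(F|B2)·P(B2) + P(F|B3)·P(B3)
      = 0.1·0.81 + 0.07·0.06 + 0.08·0.13
      = 0.081 + 0.0042 + 0.0104 = 0.0956

P(F) ≈ 0.0956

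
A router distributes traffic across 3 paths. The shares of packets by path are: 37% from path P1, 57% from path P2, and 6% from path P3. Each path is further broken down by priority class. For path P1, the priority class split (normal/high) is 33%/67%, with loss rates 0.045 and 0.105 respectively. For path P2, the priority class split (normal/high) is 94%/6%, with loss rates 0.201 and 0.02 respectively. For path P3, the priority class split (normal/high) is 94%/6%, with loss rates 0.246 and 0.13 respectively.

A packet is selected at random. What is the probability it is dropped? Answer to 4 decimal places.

0.1542

P(L|P1) = 0.33·0.045 + 0.67·0.105 = 0.01485 + 0.07035 = 0.0852
P(L|P2) = 0.94·0.201 + 0.06·0.02 = 0.18894 + 0.0012 = 0.19014
P(L|P3) = 0.94·0.246 + 0.06·0.13 = 0.23124 + 0.0078 = 0.23904
Then overall,
P(L) = 0.37·0.0852 + 0.57·0.19014 + 0.06·0.23904
      = 0.031524 + 0.1083798 + 0.0143424 = 0.1542462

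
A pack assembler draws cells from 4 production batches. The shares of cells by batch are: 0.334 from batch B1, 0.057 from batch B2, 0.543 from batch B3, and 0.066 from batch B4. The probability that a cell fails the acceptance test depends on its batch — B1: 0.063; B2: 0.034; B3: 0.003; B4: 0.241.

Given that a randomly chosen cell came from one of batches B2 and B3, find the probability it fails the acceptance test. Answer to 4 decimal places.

0.0059

Let S = {B2, B3}.
P(S) = 0.057 + 0.543 = 0.6.
P(F ∩ S) = 0.034·0.057 + 0.003·0.543 = 0.001938 + 0.001629 = 0.003567.
P(F | S) = 0.003567 / 0.6 = 0.005945…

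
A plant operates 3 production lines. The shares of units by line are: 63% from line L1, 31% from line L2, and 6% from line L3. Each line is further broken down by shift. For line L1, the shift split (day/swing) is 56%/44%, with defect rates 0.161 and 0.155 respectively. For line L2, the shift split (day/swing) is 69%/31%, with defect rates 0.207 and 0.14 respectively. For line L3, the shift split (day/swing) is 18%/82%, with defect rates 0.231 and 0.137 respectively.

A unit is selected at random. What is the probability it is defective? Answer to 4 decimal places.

0.1667

P(D|L1) = 0.56·0.161 + 0.44·0.155 = 0.09016 + 0.0682 = 0.15836
P(D|L2) = 0.69·0.207 + 0.31·0.14 = 0.14283 + 0.0434 = 0.18623
P(D|L3) = 0.18·0.231 + 0.82·0.137 = 0.04158 + 0.11234 = 0.15392
Then overall,
P(D) = 0.63·0.15836 + 0.31·0.18623 + 0.06·0.15392
      = 0.0997668 + 0.0577313 + 0.0092352 = 0.1667333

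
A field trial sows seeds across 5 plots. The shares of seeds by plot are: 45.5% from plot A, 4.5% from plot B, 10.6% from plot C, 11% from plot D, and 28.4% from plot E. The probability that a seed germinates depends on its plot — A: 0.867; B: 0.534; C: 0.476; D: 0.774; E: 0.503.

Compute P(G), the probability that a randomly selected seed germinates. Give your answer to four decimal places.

P(G) = P(G|A)·P(A) + P(G|B)·P(B) + P(G|C)·P(C) + P(G|D)·P(D) + P(G|E)·P(E)
      = 0.867·0.455 + 0.534·0.045 + 0.476·0.106 + 0.774·0.11 + 0.503·0.284
      = 0.394485 + 0.02403 + 0.050456 + 0.08514 + 0.142852 = 0.696963

P(G) ≈ 0.6970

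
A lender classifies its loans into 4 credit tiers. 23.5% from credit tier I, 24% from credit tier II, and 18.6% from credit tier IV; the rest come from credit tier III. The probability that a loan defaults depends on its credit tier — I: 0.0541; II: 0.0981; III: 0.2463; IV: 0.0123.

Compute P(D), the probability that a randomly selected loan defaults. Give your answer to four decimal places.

P(III) = 1 − (0.235 + 0.24 + 0.186) = 0.339.
P(D) = P(D|I)·P(I) + P(D|II)·P(II) + P(D|III)·P(III) + P(D|IV)·P(IV)
      = 0.0541·0.235 + 0.0981·0.24 + 0.2463·0.339 + 0.0123·0.186
      = 0.0127135 + 0.023544 + 0.0834957 + 0.0022878 = 0.122041

0.1220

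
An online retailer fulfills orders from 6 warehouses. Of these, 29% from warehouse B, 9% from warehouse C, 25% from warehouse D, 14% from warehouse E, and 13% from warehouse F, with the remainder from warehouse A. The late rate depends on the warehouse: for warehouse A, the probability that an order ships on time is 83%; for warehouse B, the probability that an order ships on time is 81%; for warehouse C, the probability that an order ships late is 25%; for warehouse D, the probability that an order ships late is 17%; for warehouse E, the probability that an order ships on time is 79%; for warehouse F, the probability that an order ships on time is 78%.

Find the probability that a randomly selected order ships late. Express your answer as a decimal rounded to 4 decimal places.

P(L) ≈ 0.1951

P(A) = 1 − (0.29 + 0.09 + 0.25 + 0.14 + 0.13) = 0.1.
P(L|A) = 1 − 0.83 = 0.17.
P(L|B) = 1 − 0.81 = 0.19.
P(L|E) = 1 − 0.79 = 0.21.
P(L|F) = 1 − 0.78 = 0.22.
P(L) = P(L|A)·P(A) + P(L|B)·P(B) + P(L|C)·P(C) + P(L|D)·P(D) + P(L|E)·P(E) + P(L|F)·P(F)
      = 0.17·0.1 + 0.19·0.29 + 0.25·0.09 + 0.17·0.25 + 0.21·0.14 + 0.22·0.13
      = 0.017 + 0.0551 + 0.0225 + 0.0425 + 0.0294 + 0.0286 = 0.1951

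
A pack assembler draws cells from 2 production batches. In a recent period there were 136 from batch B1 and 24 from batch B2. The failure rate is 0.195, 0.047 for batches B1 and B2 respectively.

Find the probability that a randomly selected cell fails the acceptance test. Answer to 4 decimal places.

P(F) ≈ 0.1728

Total: 136 + 24 = 160.
P(B1) = 136/160 = 0.85. P(B2) = 24/160 = 0.15.
P(F) = P(F|B1)·P(B1) + P(F|B2)·P(B2)
      = 0.195·0.85 + 0.047·0.15
      = 0.16575 + 0.00705 = 0.1728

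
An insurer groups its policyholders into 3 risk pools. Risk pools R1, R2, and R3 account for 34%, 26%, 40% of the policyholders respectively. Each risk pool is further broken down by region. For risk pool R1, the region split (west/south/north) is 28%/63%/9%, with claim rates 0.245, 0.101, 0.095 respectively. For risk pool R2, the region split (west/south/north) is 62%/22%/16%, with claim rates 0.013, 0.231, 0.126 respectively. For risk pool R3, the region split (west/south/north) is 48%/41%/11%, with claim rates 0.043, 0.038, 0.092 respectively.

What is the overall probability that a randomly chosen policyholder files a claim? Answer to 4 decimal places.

P(C|R1) = 0.28·0.245 + 0.63·0.101 + 0.09·0.095 = 0.0686 + 0.06363 + 0.00855 = 0.14078
P(C|R2) = 0.62·0.013 + 0.22·0.231 + 0.16·0.126 = 0.00806 + 0.05082 + 0.02016 = 0.07904
P(C|R3) = 0.48·0.043 + 0.41·0.038 + 0.11·0.092 = 0.02064 + 0.01558 + 0.01012 = 0.04634
Then overall,
P(C) = 0.34·0.14078 + 0.26·0.07904 + 0.4·0.04634
      = 0.0478652 + 0.0205504 + 0.018536 = 0.0869516

0.0870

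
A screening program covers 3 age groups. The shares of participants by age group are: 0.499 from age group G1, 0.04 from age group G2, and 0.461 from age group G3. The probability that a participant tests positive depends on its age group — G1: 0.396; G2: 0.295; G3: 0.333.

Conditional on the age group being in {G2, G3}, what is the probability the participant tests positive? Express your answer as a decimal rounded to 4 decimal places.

Let S = {G2, G3}.
P(S) = 0.04 + 0.461 = 0.501.
P(T ∩ S) = 0.295·0.04 + 0.333·0.461 = 0.0118 + 0.153513 = 0.165313.
P(T | S) = 0.165313 / 0.501 = 0.329966…

P(T|S) ≈ 0.3300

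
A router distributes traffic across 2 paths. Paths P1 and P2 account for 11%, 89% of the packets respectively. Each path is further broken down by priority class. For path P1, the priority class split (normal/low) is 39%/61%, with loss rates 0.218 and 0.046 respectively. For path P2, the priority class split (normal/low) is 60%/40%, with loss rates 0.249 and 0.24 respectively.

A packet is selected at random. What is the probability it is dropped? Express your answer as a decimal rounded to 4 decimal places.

0.2308

P(L|P1) = 0.39·0.218 + 0.61·0.046 = 0.08502 + 0.02806 = 0.11308
P(L|P2) = 0.6·0.249 + 0.4·0.24 = 0.1494 + 0.096 = 0.2454
By total probability over the outer partition,
P(L) = 0.11·0.11308 + 0.89·0.2454
      = 0.0124388 + 0.218406 = 0.2308448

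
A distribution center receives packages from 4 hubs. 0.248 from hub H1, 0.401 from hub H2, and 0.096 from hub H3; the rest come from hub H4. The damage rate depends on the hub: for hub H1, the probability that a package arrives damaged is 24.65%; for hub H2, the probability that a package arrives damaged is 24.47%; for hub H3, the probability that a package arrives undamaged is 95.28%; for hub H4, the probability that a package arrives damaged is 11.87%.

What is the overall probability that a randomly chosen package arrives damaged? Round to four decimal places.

P(D) ≈ 0.1941

P(H4) = 1 − (0.248 + 0.401 + 0.096) = 0.255.
P(D|H3) = 1 − 0.9528 = 0.0472.
P(D) = P(D|H1)·P(H1) + P(D|H2)·P(H2) + P(D|H3)·P(H3) + P(D|H4)·P(H4)
      = 0.2465·0.248 + 0.2447·0.401 + 0.0472·0.096 + 0.1187·0.255
      = 0.061132 + 0.0981247 + 0.0045312 + 0.0302685 = 0.1940564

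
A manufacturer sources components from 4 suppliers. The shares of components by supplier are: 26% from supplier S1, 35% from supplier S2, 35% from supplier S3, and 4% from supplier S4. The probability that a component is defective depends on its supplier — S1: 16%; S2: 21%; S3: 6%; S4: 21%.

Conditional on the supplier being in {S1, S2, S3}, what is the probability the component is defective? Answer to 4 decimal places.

Let S = {S1, S2, S3}.
P(S) = 0.26 + 0.35 + 0.35 = 0.96.
P(D ∩ S) = 0.16·0.26 + 0.21·0.35 + 0.06·0.35 = 0.0416 + 0.0735 + 0.021 = 0.1361.
P(D | S) = 0.1361 / 0.96 = 0.141771…

P(D|S) ≈ 0.1418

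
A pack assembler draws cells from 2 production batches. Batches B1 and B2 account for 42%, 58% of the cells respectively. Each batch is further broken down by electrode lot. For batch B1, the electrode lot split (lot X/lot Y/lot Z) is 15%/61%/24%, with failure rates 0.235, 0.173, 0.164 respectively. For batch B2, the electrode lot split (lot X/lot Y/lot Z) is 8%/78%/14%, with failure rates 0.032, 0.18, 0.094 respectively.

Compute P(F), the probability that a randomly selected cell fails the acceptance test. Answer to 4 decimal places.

P(F|B1) = 0.15·0.235 + 0.61·0.173 + 0.24·0.164 = 0.03525 + 0.10553 + 0.03936 = 0.18014
P(F|B2) = 0.08·0.032 + 0.78·0.18 + 0.14·0.094 = 0.00256 + 0.1404 + 0.01316 = 0.15612
Then overall,
P(F) = 0.42·0.18014 + 0.58·0.15612
      = 0.0756588 + 0.0905496 = 0.1662084

0.1662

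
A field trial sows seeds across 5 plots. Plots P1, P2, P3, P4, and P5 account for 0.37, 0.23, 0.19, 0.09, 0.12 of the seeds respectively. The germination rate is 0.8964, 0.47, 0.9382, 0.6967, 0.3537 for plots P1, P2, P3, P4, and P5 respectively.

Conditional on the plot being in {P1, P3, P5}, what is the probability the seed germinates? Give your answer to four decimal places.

Let S = {P1, P3, P5}.
P(S) = 0.37 + 0.19 + 0.12 = 0.68.
P(G ∩ S) = 0.8964·0.37 + 0.9382·0.19 + 0.3537·0.12 = 0.331668 + 0.178258 + 0.042444 = 0.55237.
P(G | S) = 0.55237 / 0.68 = 0.812309…

0.8123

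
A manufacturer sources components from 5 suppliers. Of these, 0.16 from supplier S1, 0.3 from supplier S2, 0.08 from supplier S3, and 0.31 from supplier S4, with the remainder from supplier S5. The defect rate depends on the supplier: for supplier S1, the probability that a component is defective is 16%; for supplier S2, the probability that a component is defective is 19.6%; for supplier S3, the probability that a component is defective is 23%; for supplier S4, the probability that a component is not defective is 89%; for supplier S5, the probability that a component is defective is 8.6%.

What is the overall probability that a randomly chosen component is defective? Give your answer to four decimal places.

P(S5) = 1 − (0.16 + 0.3 + 0.08 + 0.31) = 0.15.
P(D|S4) = 1 − 0.89 = 0.11.
P(D) = P(D|S1)·P(S1) + P(D|S2)·P(S2) + P(D|S3)·P(S3) + P(D|S4)·P(S4) + P(D|S5)·P(S5)
      = 0.16·0.16 + 0.196·0.3 + 0.23·0.08 + 0.11·0.31 + 0.086·0.15
      = 0.0256 + 0.0588 + 0.0184 + 0.0341 + 0.0129 = 0.1498

P(D) ≈ 0.1498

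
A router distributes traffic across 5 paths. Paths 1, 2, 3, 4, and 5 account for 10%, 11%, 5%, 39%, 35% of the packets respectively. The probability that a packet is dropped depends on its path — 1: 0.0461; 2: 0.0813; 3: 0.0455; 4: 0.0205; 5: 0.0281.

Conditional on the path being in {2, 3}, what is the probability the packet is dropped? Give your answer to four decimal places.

0.0701

Let S = {2, 3}.
P(S) = 0.11 + 0.05 = 0.16.
P(L ∩ S) = 0.0813·0.11 + 0.0455·0.05 = 0.008943 + 0.002275 = 0.011218.
P(L | S) = 0.011218 / 0.16 = 0.070113…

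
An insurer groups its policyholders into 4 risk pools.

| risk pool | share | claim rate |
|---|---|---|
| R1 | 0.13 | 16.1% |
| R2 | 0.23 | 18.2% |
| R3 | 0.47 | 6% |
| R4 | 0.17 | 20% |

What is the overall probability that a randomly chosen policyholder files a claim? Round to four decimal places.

P(C) = P(C|R1)·P(R1) + P(C|R2)·P(R2) + P(C|R3)·P(R3) + P(C|R4)·P(R4)
      = 0.161·0.13 + 0.182·0.23 + 0.06·0.47 + 0.2·0.17
      = 0.02093 + 0.04186 + 0.0282 + 0.034 = 0.12499

P(C) ≈ 0.1250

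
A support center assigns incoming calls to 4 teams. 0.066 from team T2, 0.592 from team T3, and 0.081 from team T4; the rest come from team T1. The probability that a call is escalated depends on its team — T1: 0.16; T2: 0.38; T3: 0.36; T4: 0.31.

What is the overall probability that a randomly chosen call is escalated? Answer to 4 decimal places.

P(T1) = 1 − (0.066 + 0.592 + 0.081) = 0.261.
P(E) = P(E|T1)·P(T1) + P(E|T2)·P(T2) + P(E|T3)·P(T3) + P(E|T4)·P(T4)
      = 0.16·0.261 + 0.38·0.066 + 0.36·0.592 + 0.31·0.081
      = 0.04176 + 0.02508 + 0.21312 + 0.02511 = 0.30507

0.3051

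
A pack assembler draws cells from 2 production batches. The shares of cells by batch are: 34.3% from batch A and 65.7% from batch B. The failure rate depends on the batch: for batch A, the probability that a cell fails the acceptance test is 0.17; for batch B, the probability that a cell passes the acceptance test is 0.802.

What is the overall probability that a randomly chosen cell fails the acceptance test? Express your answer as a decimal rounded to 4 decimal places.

P(F|B) = 1 − 0.802 = 0.198.
P(F) = P(F|A)·P(A) + P(F|B)·P(B)
      = 0.17·0.343 + 0.198·0.657
      = 0.05831 + 0.130086 = 0.188396

P(F) ≈ 0.1884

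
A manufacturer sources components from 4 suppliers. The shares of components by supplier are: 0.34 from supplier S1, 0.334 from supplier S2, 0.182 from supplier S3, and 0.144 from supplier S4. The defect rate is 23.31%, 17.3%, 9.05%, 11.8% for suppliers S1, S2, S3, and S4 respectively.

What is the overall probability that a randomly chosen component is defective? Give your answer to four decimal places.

Summing over the partition,
P(D) = P(D|S1)·P(S1) + P(D|S2)·P(S2) + P(D|S3)·P(S3) + P(D|S4)·P(S4)
      = 0.2331·0.34 + 0.173·0.334 + 0.0905·0.182 + 0.118·0.144
      = 0.079254 + 0.057782 + 0.016471 + 0.016992 = 0.170499

P(D) ≈ 0.1705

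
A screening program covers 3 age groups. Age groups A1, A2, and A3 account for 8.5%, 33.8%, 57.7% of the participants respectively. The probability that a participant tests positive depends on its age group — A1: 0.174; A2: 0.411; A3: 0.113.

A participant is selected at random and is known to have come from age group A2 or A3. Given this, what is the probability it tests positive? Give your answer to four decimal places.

P(T|S) ≈ 0.2231

Let S = {A2, A3}.
P(S) = 0.338 + 0.577 = 0.915.
P(T ∩ S) = 0.411·0.338 + 0.113·0.577 = 0.138918 + 0.065201 = 0.204119.
P(T | S) = 0.204119 / 0.915 = 0.223081…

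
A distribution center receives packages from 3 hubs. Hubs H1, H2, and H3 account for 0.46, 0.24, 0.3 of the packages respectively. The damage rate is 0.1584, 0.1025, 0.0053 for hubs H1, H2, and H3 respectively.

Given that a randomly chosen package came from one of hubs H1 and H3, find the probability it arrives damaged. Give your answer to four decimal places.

P(D|S) ≈ 0.0980

Let S = {H1, H3}.
P(S) = 0.46 + 0.3 = 0.76.
P(D ∩ S) = 0.1584·0.46 + 0.0053·0.3 = 0.072864 + 0.00159 = 0.074454.
P(D | S) = 0.074454 / 0.76 = 0.097966…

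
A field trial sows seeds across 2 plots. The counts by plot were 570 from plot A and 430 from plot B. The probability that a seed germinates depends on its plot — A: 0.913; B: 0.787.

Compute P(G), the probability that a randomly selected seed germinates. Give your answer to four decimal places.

P(G) ≈ 0.8588

Total: 570 + 430 = 1000.
P(A) = 570/1000 = 0.57. P(B) = 430/1000 = 0.43.
P(G) = P(G|A)·P(A) + P(G|B)·P(B)
      = 0.913·0.57 + 0.787·0.43
      = 0.52041 + 0.33841 = 0.85882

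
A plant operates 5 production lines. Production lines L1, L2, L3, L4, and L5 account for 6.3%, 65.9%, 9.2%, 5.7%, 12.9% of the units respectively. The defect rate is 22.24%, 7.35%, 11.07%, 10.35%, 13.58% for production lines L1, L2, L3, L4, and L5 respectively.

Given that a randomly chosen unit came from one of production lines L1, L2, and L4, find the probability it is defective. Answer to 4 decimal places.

Let S = {L1, L2, L4}.
P(S) = 0.063 + 0.659 + 0.057 = 0.779.
P(D ∩ S) = 0.2224·0.063 + 0.0735·0.659 + 0.1035·0.057 = 0.0140112 + 0.0484365 + 0.0058995 = 0.0683472.
P(D | S) = 0.0683472 / 0.779 = 0.087737…

P(D|S) ≈ 0.0877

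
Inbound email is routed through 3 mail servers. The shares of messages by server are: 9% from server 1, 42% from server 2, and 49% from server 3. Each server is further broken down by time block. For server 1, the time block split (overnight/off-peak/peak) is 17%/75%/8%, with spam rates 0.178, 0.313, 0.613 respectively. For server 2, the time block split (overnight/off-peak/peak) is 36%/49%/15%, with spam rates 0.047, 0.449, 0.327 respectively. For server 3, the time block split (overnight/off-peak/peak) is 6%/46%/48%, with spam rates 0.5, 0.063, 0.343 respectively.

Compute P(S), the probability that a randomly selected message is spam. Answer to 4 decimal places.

P(S|1) = 0.17·0.178 + 0.75·0.313 + 0.08·0.613 = 0.03026 + 0.23475 + 0.04904 = 0.31405
P(S|2) = 0.36·0.047 + 0.49·0.449 + 0.15·0.327 = 0.01692 + 0.22001 + 0.04905 = 0.28598
P(S|3) = 0.06·0.5 + 0.46·0.063 + 0.48·0.343 = 0.03 + 0.02898 + 0.16464 = 0.22362
Then overall,
P(S) = 0.09·0.31405 + 0.42·0.28598 + 0.49·0.22362
      = 0.0282645 + 0.1201116 + 0.1095738 = 0.2579499

0.2579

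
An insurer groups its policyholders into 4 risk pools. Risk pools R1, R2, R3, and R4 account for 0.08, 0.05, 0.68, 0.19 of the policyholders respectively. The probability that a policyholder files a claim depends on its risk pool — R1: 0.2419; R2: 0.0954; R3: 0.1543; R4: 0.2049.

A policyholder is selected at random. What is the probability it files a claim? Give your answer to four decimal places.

P(C) ≈ 0.1680

P(C) = P(C|R1)·P(R1) + P(C|R2)·P(R2) + P(C|R3)·P(R3) + P(C|R4)·P(R4)
      = 0.2419·0.08 + 0.0954·0.05 + 0.1543·0.68 + 0.2049·0.19
      = 0.019352 + 0.00477 + 0.104924 + 0.038931 = 0.167977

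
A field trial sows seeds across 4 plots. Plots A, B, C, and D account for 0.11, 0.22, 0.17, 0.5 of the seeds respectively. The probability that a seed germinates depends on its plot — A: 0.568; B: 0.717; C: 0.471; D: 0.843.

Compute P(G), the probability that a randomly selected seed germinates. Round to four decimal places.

Using total probability over the partition,
P(G) = P(G|A)·P(A) + P(G|B)·P(B) + P(G|C)·P(C) + P(G|D)·P(D)
      = 0.568·0.11 + 0.717·0.22 + 0.471·0.17 + 0.843·0.5
      = 0.06248 + 0.15774 + 0.08007 + 0.4215 = 0.72179

P(G) ≈ 0.7218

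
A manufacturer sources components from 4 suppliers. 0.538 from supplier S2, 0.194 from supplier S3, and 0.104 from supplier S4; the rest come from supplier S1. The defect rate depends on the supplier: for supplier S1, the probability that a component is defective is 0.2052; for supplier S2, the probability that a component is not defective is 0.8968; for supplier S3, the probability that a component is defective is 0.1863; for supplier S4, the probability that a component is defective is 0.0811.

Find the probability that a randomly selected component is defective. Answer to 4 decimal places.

0.1338

P(S1) = 1 − (0.538 + 0.194 + 0.104) = 0.164.
P(D|S2) = 1 − 0.8968 = 0.1032.
Using total probability over the partition,
P(D) = P(D|S1)·P(S1) + P(D|S2)·P(S2) + P(D|S3)·P(S3) + P(D|S4)·P(S4)
      = 0.2052·0.164 + 0.1032·0.538 + 0.1863·0.194 + 0.0811·0.104
      = 0.0336528 + 0.0555216 + 0.0361422 + 0.0084344 = 0.133751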